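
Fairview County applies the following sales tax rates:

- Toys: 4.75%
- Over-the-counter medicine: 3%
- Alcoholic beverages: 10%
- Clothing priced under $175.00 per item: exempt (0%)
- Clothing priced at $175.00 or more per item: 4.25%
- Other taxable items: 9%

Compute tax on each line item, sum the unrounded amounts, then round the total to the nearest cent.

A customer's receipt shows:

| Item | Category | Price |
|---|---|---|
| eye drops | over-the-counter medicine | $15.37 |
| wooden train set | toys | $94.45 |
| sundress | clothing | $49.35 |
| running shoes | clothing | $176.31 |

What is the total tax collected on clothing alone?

$7.49

Sundress $49.35: clothing, under $175.00 → 0% → $0.00
Running shoes $176.31: clothing, $175.00 or more → 4.25% → $7.493175
Tax on clothing: unrounded sum = $7.493175 → $7.49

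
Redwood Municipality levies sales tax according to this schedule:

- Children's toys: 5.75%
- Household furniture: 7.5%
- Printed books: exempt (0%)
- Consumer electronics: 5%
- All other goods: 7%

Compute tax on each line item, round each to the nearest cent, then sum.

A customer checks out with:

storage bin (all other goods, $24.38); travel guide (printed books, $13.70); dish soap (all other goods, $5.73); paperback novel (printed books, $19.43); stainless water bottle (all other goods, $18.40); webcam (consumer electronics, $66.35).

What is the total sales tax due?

$6.72

Storage bin $24.38: all other goods → 7% → $1.71
Travel guide $13.70: printed books → 0% → $0.00
Dish soap $5.73: all other goods → 7% → $0.40
Paperback novel $19.43: printed books → 0% → $0.00
Stainless water bottle $18.40: all other goods → 7% → $1.29
Webcam $66.35: consumer electronics → 5% → $3.32
Total tax = $1.71 + $0.40 + $1.29 + $3.32 = $6.72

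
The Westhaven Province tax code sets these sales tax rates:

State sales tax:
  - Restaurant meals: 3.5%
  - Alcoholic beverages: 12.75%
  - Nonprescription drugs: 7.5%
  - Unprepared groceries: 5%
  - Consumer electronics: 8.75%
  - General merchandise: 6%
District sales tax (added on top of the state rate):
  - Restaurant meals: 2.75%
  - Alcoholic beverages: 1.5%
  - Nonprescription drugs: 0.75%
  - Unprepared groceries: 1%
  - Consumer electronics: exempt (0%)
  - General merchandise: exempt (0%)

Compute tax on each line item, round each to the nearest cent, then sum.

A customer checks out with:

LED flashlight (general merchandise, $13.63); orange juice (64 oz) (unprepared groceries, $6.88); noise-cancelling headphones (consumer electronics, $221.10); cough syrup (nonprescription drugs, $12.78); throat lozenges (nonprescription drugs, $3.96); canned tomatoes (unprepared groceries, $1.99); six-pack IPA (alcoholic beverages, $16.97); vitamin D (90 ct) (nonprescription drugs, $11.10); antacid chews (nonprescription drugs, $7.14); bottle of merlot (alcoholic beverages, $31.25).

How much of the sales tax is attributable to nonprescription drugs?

$2.89

Cough syrup $12.78: nonprescription drugs → 7.5% + 0.75% district = 8.25% → $1.05
Throat lozenges $3.96: nonprescription drugs → 7.5% + 0.75% district = 8.25% → $0.33
Vitamin D (90 ct) $11.10: nonprescription drugs → 7.5% + 0.75% district = 8.25% → $0.92
Antacid chews $7.14: nonprescription drugs → 7.5% + 0.75% district = 8.25% → $0.59
Tax on nonprescription drugs = $1.05 + $0.33 + $0.92 + $0.59 = $2.89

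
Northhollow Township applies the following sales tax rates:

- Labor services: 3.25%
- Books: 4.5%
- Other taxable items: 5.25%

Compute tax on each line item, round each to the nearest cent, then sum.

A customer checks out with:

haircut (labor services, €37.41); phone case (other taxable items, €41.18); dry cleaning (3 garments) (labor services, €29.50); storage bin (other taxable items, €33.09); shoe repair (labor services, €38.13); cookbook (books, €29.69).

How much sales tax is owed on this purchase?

€8.66

Haircut €37.41: labor services → 3.25% → €1.22
Phone case €41.18: other taxable items → 5.25% → €2.16
Dry cleaning (3 garments) €29.50: labor services → 3.25% → €0.96
Storage bin €33.09: other taxable items → 5.25% → €1.74
Shoe repair €38.13: labor services → 3.25% → €1.24
Cookbook €29.69: books → 4.5% → €1.34
Total tax = €1.22 + €2.16 + €0.96 + €1.74 + €1.24 + €1.34 = €8.66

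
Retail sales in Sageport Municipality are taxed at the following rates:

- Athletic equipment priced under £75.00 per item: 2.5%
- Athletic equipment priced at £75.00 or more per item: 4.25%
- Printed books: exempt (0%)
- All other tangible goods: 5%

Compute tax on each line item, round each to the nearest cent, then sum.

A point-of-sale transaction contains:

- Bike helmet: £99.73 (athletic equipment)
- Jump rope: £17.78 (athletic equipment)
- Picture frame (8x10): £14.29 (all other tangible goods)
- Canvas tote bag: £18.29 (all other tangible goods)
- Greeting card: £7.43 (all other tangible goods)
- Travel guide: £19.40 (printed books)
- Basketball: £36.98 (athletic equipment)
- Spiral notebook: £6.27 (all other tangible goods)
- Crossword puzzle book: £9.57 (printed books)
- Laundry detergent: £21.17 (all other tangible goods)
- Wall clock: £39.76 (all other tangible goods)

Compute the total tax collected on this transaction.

£10.95

Bike helmet £99.73: athletic equipment, £75.00 or more → 4.25% → £4.24
Jump rope £17.78: athletic equipment, under £75.00 → 2.5% → £0.44
Picture frame (8x10) £14.29: all other tangible goods → 5% → £0.71
Canvas tote bag £18.29: all other tangible goods → 5% → £0.91
Greeting card £7.43: all other tangible goods → 5% → £0.37
Travel guide £19.40: printed books → 0% → £0.00
Basketball £36.98: athletic equipment, under £75.00 → 2.5% → £0.92
Spiral notebook £6.27: all other tangible goods → 5% → £0.31
Crossword puzzle book £9.57: printed books → 0% → £0.00
Laundry detergent £21.17: all other tangible goods → 5% → £1.06
Wall clock £39.76: all other tangible goods → 5% → £1.99
Total tax = £4.24 + £0.44 + £0.71 + £0.91 + £0.37 + £0.92 + £0.31 + £1.06 + £1.99 = £10.95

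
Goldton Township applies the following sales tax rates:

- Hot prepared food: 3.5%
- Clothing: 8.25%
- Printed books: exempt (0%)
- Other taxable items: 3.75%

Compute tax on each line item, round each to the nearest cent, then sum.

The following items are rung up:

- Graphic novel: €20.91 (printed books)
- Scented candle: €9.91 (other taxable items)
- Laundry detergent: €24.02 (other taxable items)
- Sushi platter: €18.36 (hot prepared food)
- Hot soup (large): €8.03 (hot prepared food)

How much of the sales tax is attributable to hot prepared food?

Sushi platter €18.36: hot prepared food → 3.5% → €0.64
Hot soup (large) €8.03: hot prepared food → 3.5% → €0.28
Tax on hot prepared food = €0.64 + €0.28 = €0.92

€0.92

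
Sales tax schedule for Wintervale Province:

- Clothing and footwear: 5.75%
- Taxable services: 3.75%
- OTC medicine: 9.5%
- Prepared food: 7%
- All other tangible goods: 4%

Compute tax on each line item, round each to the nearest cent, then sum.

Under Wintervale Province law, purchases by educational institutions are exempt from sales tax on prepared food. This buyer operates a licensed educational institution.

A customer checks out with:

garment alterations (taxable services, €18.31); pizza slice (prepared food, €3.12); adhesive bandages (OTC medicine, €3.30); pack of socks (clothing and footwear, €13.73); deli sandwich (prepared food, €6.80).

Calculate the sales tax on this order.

Garment alterations €18.31: taxable services → 3.75% → €0.69
Pizza slice €3.12: prepared food, buyer-exempt → 0% → €0.00
Adhesive bandages €3.30: OTC medicine → 9.5% → €0.31
Pack of socks €13.73: clothing and footwear → 5.75% → €0.79
Deli sandwich €6.80: prepared food, buyer-exempt → 0% → €0.00
Total tax = €0.69 + €0.31 + €0.79 = €1.79

€1.79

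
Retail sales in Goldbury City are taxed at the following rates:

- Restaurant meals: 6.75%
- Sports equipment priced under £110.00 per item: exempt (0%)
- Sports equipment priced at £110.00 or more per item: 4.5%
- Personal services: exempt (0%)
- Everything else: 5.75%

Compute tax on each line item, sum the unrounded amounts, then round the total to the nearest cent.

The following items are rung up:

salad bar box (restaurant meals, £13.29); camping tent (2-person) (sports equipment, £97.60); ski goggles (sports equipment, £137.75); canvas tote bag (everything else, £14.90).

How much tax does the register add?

Salad bar box £13.29: restaurant meals → 6.75% → £0.897075
Camping tent (2-person) £97.60: sports equipment, under £110.00 → 0% → £0.00
Ski goggles £137.75: sports equipment, £110.00 or more → 4.5% → £6.19875
Canvas tote bag £14.90: everything else → 5.75% → £0.85675
Unrounded tax sum = £7.952575 → £7.95

£7.95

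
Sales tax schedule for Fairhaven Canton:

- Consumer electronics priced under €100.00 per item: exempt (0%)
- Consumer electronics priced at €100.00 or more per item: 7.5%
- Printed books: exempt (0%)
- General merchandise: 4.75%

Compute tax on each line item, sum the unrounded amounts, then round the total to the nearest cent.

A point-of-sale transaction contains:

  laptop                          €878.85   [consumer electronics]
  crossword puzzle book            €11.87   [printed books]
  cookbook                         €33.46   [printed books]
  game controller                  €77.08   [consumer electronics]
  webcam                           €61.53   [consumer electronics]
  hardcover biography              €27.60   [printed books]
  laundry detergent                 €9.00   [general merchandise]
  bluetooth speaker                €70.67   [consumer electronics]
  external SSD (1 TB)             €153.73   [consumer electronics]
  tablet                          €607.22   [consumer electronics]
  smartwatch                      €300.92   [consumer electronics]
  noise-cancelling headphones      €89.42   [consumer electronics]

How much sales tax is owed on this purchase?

Laptop €878.85: consumer electronics, €100.00 or more → 7.5% → €65.91375
Crossword puzzle book €11.87: printed books → 0% → €0.00
Cookbook €33.46: printed books → 0% → €0.00
Game controller €77.08: consumer electronics, under €100.00 → 0% → €0.00
Webcam €61.53: consumer electronics, under €100.00 → 0% → €0.00
Hardcover biography €27.60: printed books → 0% → €0.00
Laundry detergent €9.00: general merchandise → 4.75% → €0.4275
Bluetooth speaker €70.67: consumer electronics, under €100.00 → 0% → €0.00
External SSD (1 TB) €153.73: consumer electronics, €100.00 or more → 7.5% → €11.52975
Tablet €607.22: consumer electronics, €100.00 or more → 7.5% → €45.5415
Smartwatch €300.92: consumer electronics, €100.00 or more → 7.5% → €22.569
Noise-cancelling headphones €89.42: consumer electronics, under €100.00 → 0% → €0.00
Unrounded tax sum = €145.9815 → €145.98

€145.98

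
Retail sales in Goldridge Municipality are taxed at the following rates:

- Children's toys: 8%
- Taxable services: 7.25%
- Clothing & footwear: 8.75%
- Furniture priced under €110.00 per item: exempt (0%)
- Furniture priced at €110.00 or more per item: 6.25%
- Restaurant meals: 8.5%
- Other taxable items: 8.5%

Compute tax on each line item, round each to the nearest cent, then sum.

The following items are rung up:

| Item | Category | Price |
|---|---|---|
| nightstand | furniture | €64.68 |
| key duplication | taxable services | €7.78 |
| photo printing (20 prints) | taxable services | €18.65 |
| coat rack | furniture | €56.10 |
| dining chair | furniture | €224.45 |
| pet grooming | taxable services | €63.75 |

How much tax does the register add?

Nightstand €64.68: furniture, under €110.00 → 0% → €0.00
Key duplication €7.78: taxable services → 7.25% → €0.56
Photo printing (20 prints) €18.65: taxable services → 7.25% → €1.35
Coat rack €56.10: furniture, under €110.00 → 0% → €0.00
Dining chair €224.45: furniture, €110.00 or more → 6.25% → €14.03
Pet grooming €63.75: taxable services → 7.25% → €4.62
Total tax = €0.56 + €1.35 + €14.03 + €4.62 = €20.56

€20.56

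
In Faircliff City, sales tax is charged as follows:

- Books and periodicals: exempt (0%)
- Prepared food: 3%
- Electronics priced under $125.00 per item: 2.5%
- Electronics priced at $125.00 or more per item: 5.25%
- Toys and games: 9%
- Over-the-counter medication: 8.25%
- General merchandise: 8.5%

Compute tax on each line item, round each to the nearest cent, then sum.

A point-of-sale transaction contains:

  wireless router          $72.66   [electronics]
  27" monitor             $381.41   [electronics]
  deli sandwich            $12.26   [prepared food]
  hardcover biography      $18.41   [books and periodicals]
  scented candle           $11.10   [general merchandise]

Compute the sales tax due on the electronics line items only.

$21.84

Wireless router $72.66: electronics, under $125.00 → 2.5% → $1.82
27" monitor $381.41: electronics, $125.00 or more → 5.25% → $20.02
Tax on electronics = $1.82 + $20.02 = $21.84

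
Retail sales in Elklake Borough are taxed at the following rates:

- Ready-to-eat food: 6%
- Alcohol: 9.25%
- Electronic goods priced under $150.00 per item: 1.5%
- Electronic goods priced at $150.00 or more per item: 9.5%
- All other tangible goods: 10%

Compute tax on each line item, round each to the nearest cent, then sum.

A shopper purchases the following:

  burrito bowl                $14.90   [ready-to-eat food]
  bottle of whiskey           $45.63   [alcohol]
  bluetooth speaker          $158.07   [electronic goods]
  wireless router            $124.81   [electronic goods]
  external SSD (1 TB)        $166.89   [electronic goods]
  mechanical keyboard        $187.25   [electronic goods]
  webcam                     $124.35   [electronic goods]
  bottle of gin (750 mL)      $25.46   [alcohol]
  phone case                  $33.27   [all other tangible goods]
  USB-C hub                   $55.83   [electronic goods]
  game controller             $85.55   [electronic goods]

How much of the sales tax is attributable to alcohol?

$6.58

Bottle of whiskey $45.63: alcohol → 9.25% → $4.22
Bottle of gin (750 mL) $25.46: alcohol → 9.25% → $2.36
Tax on alcohol = $4.22 + $2.36 = $6.58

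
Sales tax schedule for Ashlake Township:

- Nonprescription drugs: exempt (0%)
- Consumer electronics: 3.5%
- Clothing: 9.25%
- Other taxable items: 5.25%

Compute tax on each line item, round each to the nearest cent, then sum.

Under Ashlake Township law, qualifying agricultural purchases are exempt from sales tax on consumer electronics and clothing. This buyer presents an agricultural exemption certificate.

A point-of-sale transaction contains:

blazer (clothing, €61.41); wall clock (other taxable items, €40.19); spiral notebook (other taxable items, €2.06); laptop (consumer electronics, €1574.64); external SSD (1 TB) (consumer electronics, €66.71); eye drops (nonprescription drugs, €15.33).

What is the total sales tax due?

Blazer €61.41: clothing, buyer-exempt → 0% → €0.00
Wall clock €40.19: other taxable items → 5.25% → €2.11
Spiral notebook €2.06: other taxable items → 5.25% → €0.11
Laptop €1574.64: consumer electronics, buyer-exempt → 0% → €0.00
External SSD (1 TB) €66.71: consumer electronics, buyer-exempt → 0% → €0.00
Eye drops €15.33: nonprescription drugs → 0% → €0.00
Total tax = €2.11 + €0.11 = €2.22

€2.22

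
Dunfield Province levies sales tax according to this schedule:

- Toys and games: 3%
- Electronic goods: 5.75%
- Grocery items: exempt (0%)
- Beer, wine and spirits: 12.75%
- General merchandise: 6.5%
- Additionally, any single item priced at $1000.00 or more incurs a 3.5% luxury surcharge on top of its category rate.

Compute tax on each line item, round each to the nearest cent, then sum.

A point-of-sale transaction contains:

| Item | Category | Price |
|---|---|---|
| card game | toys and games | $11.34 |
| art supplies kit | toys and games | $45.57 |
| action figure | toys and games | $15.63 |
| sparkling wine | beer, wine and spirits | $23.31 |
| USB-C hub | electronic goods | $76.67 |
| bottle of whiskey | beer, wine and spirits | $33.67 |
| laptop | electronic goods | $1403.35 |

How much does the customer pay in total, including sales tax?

Card game $11.34: toys and games → 3% → $0.34
Art supplies kit $45.57: toys and games → 3% → $1.37
Action figure $15.63: toys and games → 3% → $0.47
Sparkling wine $23.31: beer, wine and spirits → 12.75% → $2.97
USB-C hub $76.67: electronic goods → 5.75% → $4.41
Bottle of whiskey $33.67: beer, wine and spirits → 12.75% → $4.29
Laptop $1403.35: electronic goods → 5.75% + 3.5% surcharge = 9.25% → $129.81
Subtotal = $1609.54; tax = $143.66; total due = $1753.20

$1753.20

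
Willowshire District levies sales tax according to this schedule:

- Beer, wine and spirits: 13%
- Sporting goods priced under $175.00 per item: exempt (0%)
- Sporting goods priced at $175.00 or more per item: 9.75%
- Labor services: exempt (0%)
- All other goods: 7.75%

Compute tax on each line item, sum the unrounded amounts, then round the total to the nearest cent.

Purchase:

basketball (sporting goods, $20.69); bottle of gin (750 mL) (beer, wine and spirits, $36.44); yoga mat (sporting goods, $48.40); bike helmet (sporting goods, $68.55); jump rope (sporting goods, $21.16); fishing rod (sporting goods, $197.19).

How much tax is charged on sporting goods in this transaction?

$19.23

Basketball $20.69: sporting goods, under $175.00 → 0% → $0.00
Yoga mat $48.40: sporting goods, under $175.00 → 0% → $0.00
Bike helmet $68.55: sporting goods, under $175.00 → 0% → $0.00
Jump rope $21.16: sporting goods, under $175.00 → 0% → $0.00
Fishing rod $197.19: sporting goods, $175.00 or more → 9.75% → $19.226025
Tax on sporting goods: unrounded sum = $19.226025 → $19.23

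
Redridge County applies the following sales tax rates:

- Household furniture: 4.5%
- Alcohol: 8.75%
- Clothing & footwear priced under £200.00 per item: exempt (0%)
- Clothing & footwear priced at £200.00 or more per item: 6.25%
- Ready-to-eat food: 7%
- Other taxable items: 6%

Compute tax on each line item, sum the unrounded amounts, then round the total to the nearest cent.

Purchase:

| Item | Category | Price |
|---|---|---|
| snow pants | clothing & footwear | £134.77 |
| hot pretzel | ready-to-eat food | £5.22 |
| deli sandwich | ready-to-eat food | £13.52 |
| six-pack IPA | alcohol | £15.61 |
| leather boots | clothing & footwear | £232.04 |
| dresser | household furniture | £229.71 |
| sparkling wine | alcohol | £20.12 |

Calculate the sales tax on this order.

£29.28

Snow pants £134.77: clothing & footwear, under £200.00 → 0% → £0.00
Hot pretzel £5.22: ready-to-eat food → 7% → £0.3654
Deli sandwich £13.52: ready-to-eat food → 7% → £0.9464
Six-pack IPA £15.61: alcohol → 8.75% → £1.365875
Leather boots £232.04: clothing & footwear, £200.00 or more → 6.25% → £14.5025
Dresser £229.71: household furniture → 4.5% → £10.33695
Sparkling wine £20.12: alcohol → 8.75% → £1.7605
Unrounded tax sum = £29.277625 → £29.28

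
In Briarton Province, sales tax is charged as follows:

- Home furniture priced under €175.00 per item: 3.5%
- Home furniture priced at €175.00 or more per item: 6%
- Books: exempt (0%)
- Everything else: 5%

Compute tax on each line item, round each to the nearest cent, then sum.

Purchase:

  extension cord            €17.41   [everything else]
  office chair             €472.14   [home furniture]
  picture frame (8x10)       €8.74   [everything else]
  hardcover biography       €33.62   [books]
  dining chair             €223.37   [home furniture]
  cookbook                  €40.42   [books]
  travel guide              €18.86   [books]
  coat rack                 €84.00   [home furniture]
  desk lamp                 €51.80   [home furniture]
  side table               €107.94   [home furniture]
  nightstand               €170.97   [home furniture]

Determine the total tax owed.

Extension cord €17.41: everything else → 5% → €0.87
Office chair €472.14: home furniture, €175.00 or more → 6% → €28.33
Picture frame (8x10) €8.74: everything else → 5% → €0.44
Hardcover biography €33.62: books → 0% → €0.00
Dining chair €223.37: home furniture, €175.00 or more → 6% → €13.40
Cookbook €40.42: books → 0% → €0.00
Travel guide €18.86: books → 0% → €0.00
Coat rack €84.00: home furniture, under €175.00 → 3.5% → €2.94
Desk lamp €51.80: home furniture, under €175.00 → 3.5% → €1.81
Side table €107.94: home furniture, under €175.00 → 3.5% → €3.78
Nightstand €170.97: home furniture, under €175.00 → 3.5% → €5.98
Total tax = €0.87 + €28.33 + €0.44 + €13.40 + €2.94 + €1.81 + €3.78 + €5.98 = €57.55

€57.55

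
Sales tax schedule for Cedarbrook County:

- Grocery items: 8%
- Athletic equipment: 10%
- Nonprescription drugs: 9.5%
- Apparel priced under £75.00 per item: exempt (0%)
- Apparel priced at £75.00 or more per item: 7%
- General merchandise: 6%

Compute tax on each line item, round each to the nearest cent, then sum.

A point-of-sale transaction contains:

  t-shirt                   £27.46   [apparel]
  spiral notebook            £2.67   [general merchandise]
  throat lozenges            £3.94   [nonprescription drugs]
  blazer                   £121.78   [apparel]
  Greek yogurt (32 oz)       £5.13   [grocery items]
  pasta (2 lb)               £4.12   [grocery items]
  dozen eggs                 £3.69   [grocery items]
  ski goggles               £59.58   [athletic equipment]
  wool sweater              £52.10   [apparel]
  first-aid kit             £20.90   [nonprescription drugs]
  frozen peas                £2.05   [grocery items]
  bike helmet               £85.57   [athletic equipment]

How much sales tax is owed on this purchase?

T-shirt £27.46: apparel, under £75.00 → 0% → £0.00
Spiral notebook £2.67: general merchandise → 6% → £0.16
Throat lozenges £3.94: nonprescription drugs → 9.5% → £0.37
Blazer £121.78: apparel, £75.00 or more → 7% → £8.52
Greek yogurt (32 oz) £5.13: grocery items → 8% → £0.41
Pasta (2 lb) £4.12: grocery items → 8% → £0.33
Dozen eggs £3.69: grocery items → 8% → £0.30
Ski goggles £59.58: athletic equipment → 10% → £5.96
Wool sweater £52.10: apparel, under £75.00 → 0% → £0.00
First-aid kit £20.90: nonprescription drugs → 9.5% → £1.99
Frozen peas £2.05: grocery items → 8% → £0.16
Bike helmet £85.57: athletic equipment → 10% → £8.56
Total tax = £0.16 + £0.37 + £8.52 + £0.41 + £0.33 + £0.30 + £5.96 + £1.99 + £0.16 + £8.56 = £26.76

£26.76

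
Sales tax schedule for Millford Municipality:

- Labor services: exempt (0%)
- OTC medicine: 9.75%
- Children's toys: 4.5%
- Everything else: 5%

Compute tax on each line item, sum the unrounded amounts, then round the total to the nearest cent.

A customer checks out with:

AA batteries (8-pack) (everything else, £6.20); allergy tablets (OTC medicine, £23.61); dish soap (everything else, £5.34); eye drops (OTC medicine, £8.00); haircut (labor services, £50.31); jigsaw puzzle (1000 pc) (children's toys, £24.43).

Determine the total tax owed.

£4.76

AA batteries (8-pack) £6.20: everything else → 5% → £0.31
Allergy tablets £23.61: OTC medicine → 9.75% → £2.301975
Dish soap £5.34: everything else → 5% → £0.267
Eye drops £8.00: OTC medicine → 9.75% → £0.78
Haircut £50.31: labor services → 0% → £0.00
Jigsaw puzzle (1000 pc) £24.43: children's toys → 4.5% → £1.09935
Unrounded tax sum = £4.758325 → £4.76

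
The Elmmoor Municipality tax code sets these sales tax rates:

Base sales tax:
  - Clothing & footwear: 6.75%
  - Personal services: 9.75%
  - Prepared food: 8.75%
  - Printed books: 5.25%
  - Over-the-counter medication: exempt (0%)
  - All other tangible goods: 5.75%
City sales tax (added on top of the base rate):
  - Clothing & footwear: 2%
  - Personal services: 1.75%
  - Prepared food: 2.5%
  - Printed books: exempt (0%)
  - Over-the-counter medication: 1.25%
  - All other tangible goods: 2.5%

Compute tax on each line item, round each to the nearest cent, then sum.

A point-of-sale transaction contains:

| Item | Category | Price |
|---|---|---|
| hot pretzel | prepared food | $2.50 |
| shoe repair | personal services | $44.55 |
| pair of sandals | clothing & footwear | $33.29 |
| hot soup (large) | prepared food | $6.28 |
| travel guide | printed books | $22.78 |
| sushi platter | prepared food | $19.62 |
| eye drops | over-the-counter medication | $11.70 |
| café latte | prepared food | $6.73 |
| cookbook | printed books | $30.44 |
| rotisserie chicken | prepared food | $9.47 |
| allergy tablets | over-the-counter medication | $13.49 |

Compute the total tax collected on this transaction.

$16.18

Hot pretzel $2.50: prepared food → 8.75% + 2.5% city = 11.25% → $0.28
Shoe repair $44.55: personal services → 9.75% + 1.75% city = 11.5% → $5.12
Pair of sandals $33.29: clothing & footwear → 6.75% + 2% city = 8.75% → $2.91
Hot soup (large) $6.28: prepared food → 8.75% + 2.5% city = 11.25% → $0.71
Travel guide $22.78: printed books → 5.25% + 0% city = 5.25% → $1.20
Sushi platter $19.62: prepared food → 8.75% + 2.5% city = 11.25% → $2.21
Eye drops $11.70: over-the-counter medication → 0% + 1.25% city = 1.25% → $0.15
Café latte $6.73: prepared food → 8.75% + 2.5% city = 11.25% → $0.76
Cookbook $30.44: printed books → 5.25% + 0% city = 5.25% → $1.60
Rotisserie chicken $9.47: prepared food → 8.75% + 2.5% city = 11.25% → $1.07
Allergy tablets $13.49: over-the-counter medication → 0% + 1.25% city = 1.25% → $0.17
Total tax = $0.28 + $5.12 + $2.91 + $0.71 + $1.20 + $2.21 + $0.15 + $0.76 + $1.60 + $1.07 + $0.17 = $16.18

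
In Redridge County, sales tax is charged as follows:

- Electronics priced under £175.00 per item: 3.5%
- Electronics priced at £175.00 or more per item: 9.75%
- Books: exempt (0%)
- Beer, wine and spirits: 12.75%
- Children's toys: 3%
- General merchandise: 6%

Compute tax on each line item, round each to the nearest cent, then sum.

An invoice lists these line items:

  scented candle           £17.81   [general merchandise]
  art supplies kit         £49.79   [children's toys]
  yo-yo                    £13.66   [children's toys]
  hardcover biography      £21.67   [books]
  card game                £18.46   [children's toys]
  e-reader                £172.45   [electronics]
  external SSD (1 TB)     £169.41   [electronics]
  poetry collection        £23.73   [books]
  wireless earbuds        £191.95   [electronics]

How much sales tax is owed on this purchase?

Scented candle £17.81: general merchandise → 6% → £1.07
Art supplies kit £49.79: children's toys → 3% → £1.49
Yo-yo £13.66: children's toys → 3% → £0.41
Hardcover biography £21.67: books → 0% → £0.00
Card game £18.46: children's toys → 3% → £0.55
E-reader £172.45: electronics, under £175.00 → 3.5% → £6.04
External SSD (1 TB) £169.41: electronics, under £175.00 → 3.5% → £5.93
Poetry collection £23.73: books → 0% → £0.00
Wireless earbuds £191.95: electronics, £175.00 or more → 9.75% → £18.72
Total tax = £1.07 + £1.49 + £0.41 + £0.55 + £6.04 + £5.93 + £18.72 = £34.21

£34.21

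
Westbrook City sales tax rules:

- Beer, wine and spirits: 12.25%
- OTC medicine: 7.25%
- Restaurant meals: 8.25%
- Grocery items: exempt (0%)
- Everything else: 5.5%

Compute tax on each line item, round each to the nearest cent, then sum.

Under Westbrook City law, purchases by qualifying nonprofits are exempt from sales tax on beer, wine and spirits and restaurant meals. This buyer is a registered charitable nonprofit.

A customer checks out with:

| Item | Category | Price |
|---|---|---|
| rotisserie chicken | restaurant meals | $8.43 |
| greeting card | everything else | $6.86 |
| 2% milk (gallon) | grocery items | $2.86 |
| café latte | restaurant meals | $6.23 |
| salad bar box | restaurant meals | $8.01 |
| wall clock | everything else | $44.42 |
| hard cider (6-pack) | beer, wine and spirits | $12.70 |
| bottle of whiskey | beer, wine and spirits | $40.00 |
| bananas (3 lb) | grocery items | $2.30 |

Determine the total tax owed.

Rotisserie chicken $8.43: restaurant meals, buyer-exempt → 0% → $0.00
Greeting card $6.86: everything else → 5.5% → $0.38
2% milk (gallon) $2.86: grocery items → 0% → $0.00
Café latte $6.23: restaurant meals, buyer-exempt → 0% → $0.00
Salad bar box $8.01: restaurant meals, buyer-exempt → 0% → $0.00
Wall clock $44.42: everything else → 5.5% → $2.44
Hard cider (6-pack) $12.70: beer, wine and spirits, buyer-exempt → 0% → $0.00
Bottle of whiskey $40.00: beer, wine and spirits, buyer-exempt → 0% → $0.00
Bananas (3 lb) $2.30: grocery items → 0% → $0.00
Total tax = $0.38 + $2.44 = $2.82

$2.82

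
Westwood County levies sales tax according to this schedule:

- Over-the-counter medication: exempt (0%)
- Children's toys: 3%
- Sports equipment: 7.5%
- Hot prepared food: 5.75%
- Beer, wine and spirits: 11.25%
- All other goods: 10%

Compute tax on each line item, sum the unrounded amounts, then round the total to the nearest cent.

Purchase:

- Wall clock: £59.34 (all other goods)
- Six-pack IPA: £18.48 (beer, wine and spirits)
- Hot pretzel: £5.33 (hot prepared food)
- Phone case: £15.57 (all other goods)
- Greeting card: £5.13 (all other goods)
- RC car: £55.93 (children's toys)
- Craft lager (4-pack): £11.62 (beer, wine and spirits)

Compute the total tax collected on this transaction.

Wall clock £59.34: all other goods → 10% → £5.934
Six-pack IPA £18.48: beer, wine and spirits → 11.25% → £2.079
Hot pretzel £5.33: hot prepared food → 5.75% → £0.306475
Phone case £15.57: all other goods → 10% → £1.557
Greeting card £5.13: all other goods → 10% → £0.513
RC car £55.93: children's toys → 3% → £1.6779
Craft lager (4-pack) £11.62: beer, wine and spirits → 11.25% → £1.30725
Unrounded tax sum = £13.374625 → £13.37

£13.37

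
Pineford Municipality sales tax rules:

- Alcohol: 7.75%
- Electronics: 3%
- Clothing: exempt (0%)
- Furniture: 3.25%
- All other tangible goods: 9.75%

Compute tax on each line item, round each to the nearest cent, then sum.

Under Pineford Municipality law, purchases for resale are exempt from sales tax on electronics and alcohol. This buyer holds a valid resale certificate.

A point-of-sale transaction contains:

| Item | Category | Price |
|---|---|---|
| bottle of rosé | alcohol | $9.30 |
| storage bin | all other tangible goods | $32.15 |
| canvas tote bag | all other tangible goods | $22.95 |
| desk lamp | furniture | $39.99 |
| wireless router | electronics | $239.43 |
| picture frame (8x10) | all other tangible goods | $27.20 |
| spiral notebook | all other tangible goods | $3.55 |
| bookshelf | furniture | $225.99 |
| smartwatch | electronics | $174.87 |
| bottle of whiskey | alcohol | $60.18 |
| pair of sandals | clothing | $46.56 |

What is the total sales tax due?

$17.01

Bottle of rosé $9.30: alcohol, buyer-exempt → 0% → $0.00
Storage bin $32.15: all other tangible goods → 9.75% → $3.13
Canvas tote bag $22.95: all other tangible goods → 9.75% → $2.24
Desk lamp $39.99: furniture → 3.25% → $1.30
Wireless router $239.43: electronics, buyer-exempt → 0% → $0.00
Picture frame (8x10) $27.20: all other tangible goods → 9.75% → $2.65
Spiral notebook $3.55: all other tangible goods → 9.75% → $0.35
Bookshelf $225.99: furniture → 3.25% → $7.34
Smartwatch $174.87: electronics, buyer-exempt → 0% → $0.00
Bottle of whiskey $60.18: alcohol, buyer-exempt → 0% → $0.00
Pair of sandals $46.56: clothing → 0% → $0.00
Total tax = $3.13 + $2.24 + $1.30 + $2.65 + $0.35 + $7.34 = $17.01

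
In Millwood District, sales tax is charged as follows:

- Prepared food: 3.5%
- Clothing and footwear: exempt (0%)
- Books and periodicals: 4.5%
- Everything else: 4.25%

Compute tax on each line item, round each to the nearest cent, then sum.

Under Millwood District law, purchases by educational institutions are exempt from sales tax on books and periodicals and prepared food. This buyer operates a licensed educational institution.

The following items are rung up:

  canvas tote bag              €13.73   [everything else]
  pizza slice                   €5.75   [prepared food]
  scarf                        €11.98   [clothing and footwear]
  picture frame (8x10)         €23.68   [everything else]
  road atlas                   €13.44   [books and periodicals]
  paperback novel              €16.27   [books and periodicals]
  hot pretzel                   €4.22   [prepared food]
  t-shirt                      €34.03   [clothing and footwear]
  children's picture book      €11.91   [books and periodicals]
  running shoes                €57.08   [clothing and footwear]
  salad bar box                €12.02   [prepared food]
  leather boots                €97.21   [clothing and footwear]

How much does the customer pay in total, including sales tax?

€302.91

Canvas tote bag €13.73: everything else → 4.25% → €0.58
Pizza slice €5.75: prepared food, buyer-exempt → 0% → €0.00
Scarf €11.98: clothing and footwear → 0% → €0.00
Picture frame (8x10) €23.68: everything else → 4.25% → €1.01
Road atlas €13.44: books and periodicals, buyer-exempt → 0% → €0.00
Paperback novel €16.27: books and periodicals, buyer-exempt → 0% → €0.00
Hot pretzel €4.22: prepared food, buyer-exempt → 0% → €0.00
T-shirt €34.03: clothing and footwear → 0% → €0.00
Children's picture book €11.91: books and periodicals, buyer-exempt → 0% → €0.00
Running shoes €57.08: clothing and footwear → 0% → €0.00
Salad bar box €12.02: prepared food, buyer-exempt → 0% → €0.00
Leather boots €97.21: clothing and footwear → 0% → €0.00
Subtotal = €301.32; tax = €1.59; total due = €302.91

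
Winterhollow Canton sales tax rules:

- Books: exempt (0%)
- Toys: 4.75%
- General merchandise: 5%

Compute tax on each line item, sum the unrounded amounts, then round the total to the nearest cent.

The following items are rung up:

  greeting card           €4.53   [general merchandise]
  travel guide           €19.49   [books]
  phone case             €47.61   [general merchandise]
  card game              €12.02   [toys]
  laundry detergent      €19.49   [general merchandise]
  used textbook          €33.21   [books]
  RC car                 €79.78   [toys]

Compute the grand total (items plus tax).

Greeting card €4.53: general merchandise → 5% → €0.2265
Travel guide €19.49: books → 0% → €0.00
Phone case €47.61: general merchandise → 5% → €2.3805
Card game €12.02: toys → 4.75% → €0.57095
Laundry detergent €19.49: general merchandise → 5% → €0.9745
Used textbook €33.21: books → 0% → €0.00
RC car €79.78: toys → 4.75% → €3.78955
Subtotal = €216.13; unrounded tax = €7.942 → €7.94; total due = €224.07

€224.07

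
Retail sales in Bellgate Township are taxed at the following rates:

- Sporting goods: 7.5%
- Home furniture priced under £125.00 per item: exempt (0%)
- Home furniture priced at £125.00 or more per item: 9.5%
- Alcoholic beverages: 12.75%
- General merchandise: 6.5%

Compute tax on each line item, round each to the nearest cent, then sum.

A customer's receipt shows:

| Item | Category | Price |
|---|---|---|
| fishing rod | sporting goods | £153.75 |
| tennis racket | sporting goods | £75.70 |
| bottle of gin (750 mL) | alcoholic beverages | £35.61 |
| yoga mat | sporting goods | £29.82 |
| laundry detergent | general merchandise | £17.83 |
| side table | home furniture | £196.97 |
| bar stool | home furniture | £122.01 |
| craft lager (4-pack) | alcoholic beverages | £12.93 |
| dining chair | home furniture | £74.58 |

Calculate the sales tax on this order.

Fishing rod £153.75: sporting goods → 7.5% → £11.53
Tennis racket £75.70: sporting goods → 7.5% → £5.68
Bottle of gin (750 mL) £35.61: alcoholic beverages → 12.75% → £4.54
Yoga mat £29.82: sporting goods → 7.5% → £2.24
Laundry detergent £17.83: general merchandise → 6.5% → £1.16
Side table £196.97: home furniture, £125.00 or more → 9.5% → £18.71
Bar stool £122.01: home furniture, under £125.00 → 0% → £0.00
Craft lager (4-pack) £12.93: alcoholic beverages → 12.75% → £1.65
Dining chair £74.58: home furniture, under £125.00 → 0% → £0.00
Total tax = £11.53 + £5.68 + £4.54 + £2.24 + £1.16 + £18.71 + £1.65 = £45.51

£45.51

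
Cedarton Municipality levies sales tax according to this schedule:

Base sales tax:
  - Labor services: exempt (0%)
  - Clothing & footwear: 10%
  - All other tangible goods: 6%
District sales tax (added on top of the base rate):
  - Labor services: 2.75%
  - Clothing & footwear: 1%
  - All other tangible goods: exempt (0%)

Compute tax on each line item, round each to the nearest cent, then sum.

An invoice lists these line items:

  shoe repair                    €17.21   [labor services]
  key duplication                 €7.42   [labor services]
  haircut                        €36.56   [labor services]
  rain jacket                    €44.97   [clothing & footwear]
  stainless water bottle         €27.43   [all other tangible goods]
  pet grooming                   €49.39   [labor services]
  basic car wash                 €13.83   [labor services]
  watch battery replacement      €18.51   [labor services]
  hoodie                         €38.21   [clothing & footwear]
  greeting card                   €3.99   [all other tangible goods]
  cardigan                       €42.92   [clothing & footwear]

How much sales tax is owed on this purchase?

€19.69

Shoe repair €17.21: labor services → 0% + 2.75% district = 2.75% → €0.47
Key duplication €7.42: labor services → 0% + 2.75% district = 2.75% → €0.20
Haircut €36.56: labor services → 0% + 2.75% district = 2.75% → €1.01
Rain jacket €44.97: clothing & footwear → 10% + 1% district = 11% → €4.95
Stainless water bottle €27.43: all other tangible goods → 6% + 0% district = 6% → €1.65
Pet grooming €49.39: labor services → 0% + 2.75% district = 2.75% → €1.36
Basic car wash €13.83: labor services → 0% + 2.75% district = 2.75% → €0.38
Watch battery replacement €18.51: labor services → 0% + 2.75% district = 2.75% → €0.51
Hoodie €38.21: clothing & footwear → 10% + 1% district = 11% → €4.20
Greeting card €3.99: all other tangible goods → 6% + 0% district = 6% → €0.24
Cardigan €42.92: clothing & footwear → 10% + 1% district = 11% → €4.72
Total tax = €0.47 + €0.20 + €1.01 + €4.95 + €1.65 + €1.36 + €0.38 + €0.51 + €4.20 + €0.24 + €4.72 = €19.69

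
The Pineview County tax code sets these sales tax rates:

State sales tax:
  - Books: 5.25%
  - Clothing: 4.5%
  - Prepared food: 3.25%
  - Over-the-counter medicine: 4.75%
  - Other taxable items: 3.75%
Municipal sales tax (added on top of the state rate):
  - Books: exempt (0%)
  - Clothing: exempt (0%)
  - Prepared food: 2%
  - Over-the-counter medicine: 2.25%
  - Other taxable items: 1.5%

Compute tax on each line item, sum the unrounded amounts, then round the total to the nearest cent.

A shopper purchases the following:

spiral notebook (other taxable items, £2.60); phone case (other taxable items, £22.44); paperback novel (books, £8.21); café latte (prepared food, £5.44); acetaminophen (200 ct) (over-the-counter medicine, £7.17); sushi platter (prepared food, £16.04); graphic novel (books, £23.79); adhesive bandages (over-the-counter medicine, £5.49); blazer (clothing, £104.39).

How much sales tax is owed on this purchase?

£9.71

Spiral notebook £2.60: other taxable items → 3.75% + 1.5% municipal = 5.25% → £0.1365
Phone case £22.44: other taxable items → 3.75% + 1.5% municipal = 5.25% → £1.1781
Paperback novel £8.21: books → 5.25% + 0% municipal = 5.25% → £0.431025
Café latte £5.44: prepared food → 3.25% + 2% municipal = 5.25% → £0.2856
Acetaminophen (200 ct) £7.17: over-the-counter medicine → 4.75% + 2.25% municipal = 7% → £0.5019
Sushi platter £16.04: prepared food → 3.25% + 2% municipal = 5.25% → £0.8421
Graphic novel £23.79: books → 5.25% + 0% municipal = 5.25% → £1.248975
Adhesive bandages £5.49: over-the-counter medicine → 4.75% + 2.25% municipal = 7% → £0.3843
Blazer £104.39: clothing → 4.5% + 0% municipal = 4.5% → £4.69755
Unrounded tax sum = £9.70605 → £9.71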